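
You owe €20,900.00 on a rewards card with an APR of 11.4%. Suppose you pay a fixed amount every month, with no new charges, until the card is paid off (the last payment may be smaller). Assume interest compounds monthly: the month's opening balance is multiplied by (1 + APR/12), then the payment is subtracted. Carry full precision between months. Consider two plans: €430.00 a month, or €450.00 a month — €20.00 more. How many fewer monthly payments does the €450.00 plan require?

Monthly rate r = 11.4%/12 = 0.95% = 0.0095.
At €430.00/mo: n = ⌈−ln(1 − rB₀/P)/ln(1+r)⌉ = 66 payments (last €220.44); total interest = total paid − €20,900.00 = €7,270.44.
At €450.00/mo: 62 payments (last €249.85); total interest €6,799.85.
Payments saved = 66 − 62 = 4.

4 fewer payments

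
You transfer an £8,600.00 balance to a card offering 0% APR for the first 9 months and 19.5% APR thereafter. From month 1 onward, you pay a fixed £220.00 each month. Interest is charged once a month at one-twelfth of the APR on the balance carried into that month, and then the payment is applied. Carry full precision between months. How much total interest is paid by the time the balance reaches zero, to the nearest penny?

Promo months 1–9 at r₀ = 0%/12 = 0; months 10+ at r₁ = 19.5%/12 = 0.01625.
After month 9 (no interest yet): B = £8,600.00 − 9·£220.00 = £6,620.00.
Then at r₁ with £220.00/mo: n₂ = −ln(1 − r₁·B/P)/ln(1+r₁) ≈ 41.65 → 42 more payments.
Total paid = 50·£220.00 + £142.98 = £11,142.98; interest = £11,142.98 − £8,600.00 = £2,542.98.

£2,542.98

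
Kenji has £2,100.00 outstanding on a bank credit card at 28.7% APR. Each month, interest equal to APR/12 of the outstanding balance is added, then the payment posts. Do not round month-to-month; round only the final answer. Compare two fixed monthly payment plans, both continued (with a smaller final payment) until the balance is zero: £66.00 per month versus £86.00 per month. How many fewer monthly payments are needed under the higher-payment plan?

23 fewer payments

Monthly rate r = 28.7%/12 = 2.39167% = 0.0239167.
At £66.00/mo: n = ⌈−ln(1 − rB₀/P)/ln(1+r)⌉ = 61 payments (last £36.83); total interest = total paid − £2,100.00 = £1,896.83.
At £86.00/mo: 38 payments (last £9.55); total interest £1,091.55.
Payments saved = 61 − 38 = 23.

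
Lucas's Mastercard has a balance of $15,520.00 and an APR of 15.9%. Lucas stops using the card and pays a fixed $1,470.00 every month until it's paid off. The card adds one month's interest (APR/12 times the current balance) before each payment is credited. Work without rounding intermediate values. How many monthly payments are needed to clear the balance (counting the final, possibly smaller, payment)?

12 months

Monthly rate r = 15.9%/12 = 1.325% = 0.01325.
Recurrence: B ← B·(1+r) − $1,470.00.
Month 1: interest $205.64; balance after payment $14,255.64.
Month 2: interest $188.89; balance after payment $12,974.53.
Closed form: n = −ln(1 − rB₀/P)/ln(1+r) = −ln(0.86011)/ln(1.01325) ≈ 11.448, so the balance reaches zero during payment 12.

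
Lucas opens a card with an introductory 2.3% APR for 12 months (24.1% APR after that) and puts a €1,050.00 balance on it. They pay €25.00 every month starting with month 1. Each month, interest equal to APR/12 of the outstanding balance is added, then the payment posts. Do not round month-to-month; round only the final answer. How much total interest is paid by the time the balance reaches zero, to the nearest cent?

Promo months 1–12 at r₀ = 2.3%/12 = 0.00191667; months 13+ at r₁ = 24.1%/12 = 0.0200833.
After month 12: iterate B ← B·(1+r₀) − €25.00 for 12 months → €771.22.
Then at r₁ with €25.00/mo: n₂ = −ln(1 − r₁·B/P)/ln(1+r₁) ≈ 48.60 → 49 more payments.
Total paid = 60·€25.00 + €15.09 = €1,515.09; interest = €1,515.09 − €1,050.00 = €465.09.

€465.09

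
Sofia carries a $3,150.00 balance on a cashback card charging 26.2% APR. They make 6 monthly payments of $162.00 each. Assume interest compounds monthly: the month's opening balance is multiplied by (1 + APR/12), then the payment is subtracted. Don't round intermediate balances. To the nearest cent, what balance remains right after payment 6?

Monthly rate r = 26.2%/12 = 2.18333% = 0.0218333.
Each month: B ← B·(1+r) − $162.00.
Month 1: interest $68.78; balance after payment $3,056.78.
Month 2: interest $66.74; balance after payment $2,961.51.
Month 3: interest $64.66; balance after payment $2,864.17.
Month 4: interest $62.53; balance after payment $2,764.71.
Month 5: interest $60.36; balance after payment $2,663.07.
Month 6: interest $58.14; balance after payment $2,559.22.

$2,559.22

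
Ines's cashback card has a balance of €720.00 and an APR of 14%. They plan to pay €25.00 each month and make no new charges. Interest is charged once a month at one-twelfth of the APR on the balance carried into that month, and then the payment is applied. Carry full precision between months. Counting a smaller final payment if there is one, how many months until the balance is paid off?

Monthly rate r = 14%/12 = 1.16667% = 0.0116667.
Recurrence: B ← B·(1+r) − €25.00.
Month 1: interest €8.40; balance after payment €703.40.
Month 2: interest €8.21; balance after payment €686.61.
Closed form: n = −ln(1 − rB₀/P)/ln(1+r) = −ln(0.664)/ln(1.01167) ≈ 35.302, so the balance reaches zero during payment 36.

36 payments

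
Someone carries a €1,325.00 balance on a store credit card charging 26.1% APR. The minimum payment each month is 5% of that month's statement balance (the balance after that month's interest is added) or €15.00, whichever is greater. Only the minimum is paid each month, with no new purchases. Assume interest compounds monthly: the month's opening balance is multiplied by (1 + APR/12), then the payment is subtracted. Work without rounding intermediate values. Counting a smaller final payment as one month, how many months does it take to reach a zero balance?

Monthly rate r = 26.1%/12 = 2.175% = 0.02175.
While 5% of the post-interest balance exceeds €15.00, each month B ← (B·(1+r))·(1 − 0.05), i.e. B shrinks by the factor (1+r)·0.95 = 0.97066.
This holds for months 1–51. Entering month 52 the balance is €290.20; 5% of the post-interest balance is now below €15.00, so the flat €15.00 minimum applies from here.
From month 52 a fixed €15.00 at rate r clears €290.20 in 26 more payments. Total: 51 + 26 = 77 months.

77 months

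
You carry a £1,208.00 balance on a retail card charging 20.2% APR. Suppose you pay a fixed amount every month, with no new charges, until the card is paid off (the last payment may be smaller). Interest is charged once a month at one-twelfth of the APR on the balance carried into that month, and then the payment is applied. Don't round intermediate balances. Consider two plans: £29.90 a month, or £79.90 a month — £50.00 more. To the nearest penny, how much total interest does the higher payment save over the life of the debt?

£635.51

Monthly rate r = 20.2%/12 = 1.68333% = 0.0168333.
At £29.90/mo: n = ⌈−ln(1 − rB₀/P)/ln(1+r)⌉ = 69 payments (last £8.24); total interest = total paid − £1,208.00 = £833.44.
At £79.90/mo: 18 payments (last £47.63); total interest £197.93.
Interest saved = £833.44 − £197.93 = £635.51.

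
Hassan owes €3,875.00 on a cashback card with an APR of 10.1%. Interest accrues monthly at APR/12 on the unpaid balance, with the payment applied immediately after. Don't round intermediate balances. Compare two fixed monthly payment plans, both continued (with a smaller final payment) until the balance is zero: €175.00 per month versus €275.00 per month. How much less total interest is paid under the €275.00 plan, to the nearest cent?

€164.39

Monthly rate r = 10.1%/12 = 0.841667% = 0.00841667.
At €175.00/mo: n = ⌈−ln(1 − rB₀/P)/ln(1+r)⌉ = 25 payments (last €106.53); total interest = total paid − €3,875.00 = €431.53.
At €275.00/mo: 16 payments (last €17.14); total interest €267.14.
Interest saved = €431.53 − €267.14 = €164.39.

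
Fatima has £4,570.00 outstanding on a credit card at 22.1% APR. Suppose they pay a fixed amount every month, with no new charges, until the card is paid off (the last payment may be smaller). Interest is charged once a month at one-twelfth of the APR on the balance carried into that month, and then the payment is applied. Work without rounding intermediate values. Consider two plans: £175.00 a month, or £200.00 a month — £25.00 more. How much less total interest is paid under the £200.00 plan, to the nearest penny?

Monthly rate r = 22.1%/12 = 1.84167% = 0.0184167.
At £175.00/mo: n = ⌈−ln(1 − rB₀/P)/ln(1+r)⌉ = 36 payments (last £163.24); total interest = total paid − £4,570.00 = £1,718.24.
At £200.00/mo: 30 payments (last £185.54); total interest £1,415.54.
Interest saved = £1,718.24 − £1,415.54 = £302.70.

£302.70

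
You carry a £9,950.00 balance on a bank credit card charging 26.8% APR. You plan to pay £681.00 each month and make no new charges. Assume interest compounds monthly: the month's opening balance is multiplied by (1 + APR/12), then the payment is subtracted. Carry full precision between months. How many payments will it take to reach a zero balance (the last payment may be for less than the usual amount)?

18 months

Monthly rate r = 26.8%/12 = 2.23333% = 0.0223333.
Recurrence: B ← B·(1+r) − £681.00.
Month 1: interest £222.22; balance after payment £9,491.22.
Month 2: interest £211.97; balance after payment £9,022.19.
Closed form: n = −ln(1 − rB₀/P)/ln(1+r) = −ln(0.67369)/ln(1.02233) ≈ 17.883, so the balance reaches zero during payment 18.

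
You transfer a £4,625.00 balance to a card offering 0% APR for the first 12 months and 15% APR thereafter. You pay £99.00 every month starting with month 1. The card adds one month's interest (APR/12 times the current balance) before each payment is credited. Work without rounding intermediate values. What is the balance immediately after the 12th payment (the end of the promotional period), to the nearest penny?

£3,437.00

Promo months 1–12 at r₀ = 0%/12 = 0; months 13+ at r₁ = 15%/12 = 0.0125.
After month 12 (no interest yet): B = £4,625.00 − 12·£99.00 = £3,437.00.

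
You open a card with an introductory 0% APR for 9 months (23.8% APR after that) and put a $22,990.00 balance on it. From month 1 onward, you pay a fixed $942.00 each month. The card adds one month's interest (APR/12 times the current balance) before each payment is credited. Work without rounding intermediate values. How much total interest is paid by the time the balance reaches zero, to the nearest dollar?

$2,980

Promo months 1–9 at r₀ = 0%/12 = 0; months 10+ at r₁ = 23.8%/12 = 0.0198333.
After month 9 (no interest yet): B = $22,990.00 − 9·$942.00 = $14,512.00.
Then at r₁ with $942.00/mo: n₂ = −ln(1 − r₁·B/P)/ln(1+r₁) ≈ 18.57 → 19 more payments.
Total paid = 27·$942.00 + $535.59 = $25,969.59; interest = $25,969.59 − $22,990.00 = $2,979.59.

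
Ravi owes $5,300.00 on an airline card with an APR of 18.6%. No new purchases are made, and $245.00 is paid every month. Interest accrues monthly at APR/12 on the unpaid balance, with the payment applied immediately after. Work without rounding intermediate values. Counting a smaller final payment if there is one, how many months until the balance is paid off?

27 months

Monthly rate r = 18.6%/12 = 1.55% = 0.0155.
Recurrence: B ← B·(1+r) − $245.00.
Month 1: interest $82.15; balance after payment $5,137.15.
Month 2: interest $79.63; balance after payment $4,971.78.
Closed form: n = −ln(1 − rB₀/P)/ln(1+r) = −ln(0.66469)/ln(1.0155) ≈ 26.554, so the balance reaches zero during payment 27.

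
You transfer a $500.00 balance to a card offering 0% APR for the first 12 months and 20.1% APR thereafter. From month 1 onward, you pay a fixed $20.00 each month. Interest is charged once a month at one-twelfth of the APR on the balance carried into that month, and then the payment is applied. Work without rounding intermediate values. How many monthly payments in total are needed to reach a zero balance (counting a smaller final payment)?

Promo months 1–12 at r₀ = 0%/12 = 0; months 13+ at r₁ = 20.1%/12 = 0.01675.
After month 12 (no interest yet): B = $500.00 − 12·$20.00 = $260.00.
Then at r₁ with $20.00/mo: n₂ = −ln(1 − r₁·B/P)/ln(1+r₁) ≈ 14.78 → 15 more payments.

27 payments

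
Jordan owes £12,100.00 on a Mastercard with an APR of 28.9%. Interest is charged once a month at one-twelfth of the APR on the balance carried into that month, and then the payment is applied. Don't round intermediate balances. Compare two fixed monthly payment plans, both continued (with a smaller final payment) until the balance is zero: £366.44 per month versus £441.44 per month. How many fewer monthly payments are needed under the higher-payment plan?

Monthly rate r = 28.9%/12 = 2.40833% = 0.0240833.
At £366.44/mo: n = ⌈−ln(1 − rB₀/P)/ln(1+r)⌉ = 67 payments (last £236.02); total interest = total paid − £12,100.00 = £12,321.06.
At £441.44/mo: 46 payments (last £154.97); total interest £7,919.77.
Payments saved = 67 − 46 = 21.

21 fewer payments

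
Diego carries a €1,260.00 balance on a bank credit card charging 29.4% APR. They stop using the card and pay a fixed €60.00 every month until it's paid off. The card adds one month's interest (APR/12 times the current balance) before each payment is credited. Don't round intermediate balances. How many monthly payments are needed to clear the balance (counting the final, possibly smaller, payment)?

30 payments

Monthly rate r = 29.4%/12 = 2.45% = 0.0245.
Recurrence: B ← B·(1+r) − €60.00.
Month 1: interest €30.87; balance after payment €1,230.87.
Month 2: interest €30.16; balance after payment €1,201.03.
Closed form: n = −ln(1 − rB₀/P)/ln(1+r) = −ln(0.4855)/ln(1.0245) ≈ 29.853, so the balance reaches zero during payment 30.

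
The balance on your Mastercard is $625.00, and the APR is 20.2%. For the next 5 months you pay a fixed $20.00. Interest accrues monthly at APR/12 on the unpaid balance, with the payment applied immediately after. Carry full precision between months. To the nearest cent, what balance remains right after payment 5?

$575.98

Monthly rate r = 20.2%/12 = 1.68333% = 0.0168333.
Each month: B ← B·(1+r) − $20.00.
Month 1: interest $10.52; balance after payment $615.52.
Month 2: interest $10.36; balance after payment $605.88.
Month 3: interest $10.20; balance after payment $596.08.
Month 4: interest $10.03; balance after payment $586.12.
Month 5: interest $9.87; balance after payment $575.98.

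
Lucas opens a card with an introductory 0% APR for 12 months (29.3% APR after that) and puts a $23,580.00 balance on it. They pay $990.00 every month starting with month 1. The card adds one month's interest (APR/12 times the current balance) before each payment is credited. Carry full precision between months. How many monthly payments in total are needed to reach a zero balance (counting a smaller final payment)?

Promo months 1–12 at r₀ = 0%/12 = 0; months 13+ at r₁ = 29.3%/12 = 0.0244167.
After month 12 (no interest yet): B = $23,580.00 − 12·$990.00 = $11,700.00.
Then at r₁ with $990.00/mo: n₂ = −ln(1 − r₁·B/P)/ln(1+r₁) ≈ 14.11 → 15 more payments.

27 payments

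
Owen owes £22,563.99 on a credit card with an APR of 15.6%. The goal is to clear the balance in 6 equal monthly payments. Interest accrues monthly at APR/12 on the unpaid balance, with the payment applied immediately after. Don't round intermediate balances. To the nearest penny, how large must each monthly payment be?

Monthly rate r = 15.6%/12 = 1.3% = 0.013.
Level-payment amortization: P = B₀·r / (1 − (1+r)^(−n)) = 22563.99·0.013 / (1 − 1.013^(−6)).
Denominator 1 − (1+r)^(−6) = 0.0745705247.
P = 293.332 / 0.0745705247 ≈ 3933.62.

£3,933.62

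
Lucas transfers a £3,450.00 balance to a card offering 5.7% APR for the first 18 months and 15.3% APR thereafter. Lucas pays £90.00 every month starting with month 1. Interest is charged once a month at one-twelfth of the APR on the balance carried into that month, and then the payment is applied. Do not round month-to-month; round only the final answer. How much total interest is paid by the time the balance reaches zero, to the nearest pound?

Promo months 1–18 at r₀ = 5.7%/12 = 0.00475; months 19+ at r₁ = 15.3%/12 = 0.01275.
After month 18: iterate B ← B·(1+r₀) − £90.00 for 18 months → £2,070.10.
Then at r₁ with £90.00/mo: n₂ = −ln(1 − r₁·B/P)/ln(1+r₁) ≈ 27.40 → 28 more payments.
Total paid = 45·£90.00 + £35.83 = £4,085.83; interest = £4,085.83 − £3,450.00 = £635.83.

£636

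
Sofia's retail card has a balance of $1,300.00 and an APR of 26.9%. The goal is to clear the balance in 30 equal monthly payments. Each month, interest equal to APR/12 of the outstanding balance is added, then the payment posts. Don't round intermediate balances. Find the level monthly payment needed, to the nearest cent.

$59.99

Monthly rate r = 26.9%/12 = 2.24167% = 0.0224167.
Level-payment amortization: P = B₀·r / (1 − (1+r)^(−n)) = 1300.00·0.0224167 / (1 − 1.02242^(−30)).
Denominator 1 − (1+r)^(−30) = 0.485764106.
P = 29.1417 / 0.485764106 ≈ 59.99.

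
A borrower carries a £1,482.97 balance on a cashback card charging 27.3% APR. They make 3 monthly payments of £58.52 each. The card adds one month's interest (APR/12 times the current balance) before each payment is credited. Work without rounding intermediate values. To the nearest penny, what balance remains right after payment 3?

£1,406.92

Monthly rate r = 27.3%/12 = 2.275% = 0.02275.
Each month: B ← B·(1+r) − £58.52.
Month 1: interest £33.74; balance after payment £1,458.19.
Month 2: interest £33.17; balance after payment £1,432.84.
Month 3: interest £32.60; balance after payment £1,406.92.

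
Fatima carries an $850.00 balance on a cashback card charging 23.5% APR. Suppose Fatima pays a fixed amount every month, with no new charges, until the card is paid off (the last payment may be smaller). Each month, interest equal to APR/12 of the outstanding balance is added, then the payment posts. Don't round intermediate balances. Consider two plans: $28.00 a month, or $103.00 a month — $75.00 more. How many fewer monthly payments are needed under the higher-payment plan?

37 fewer payments

Monthly rate r = 23.5%/12 = 1.95833% = 0.0195833.
At $28.00/mo: n = ⌈−ln(1 − rB₀/P)/ln(1+r)⌉ = 47 payments (last $15.22); total interest = total paid − $850.00 = $453.22.
At $103.00/mo: 10 payments (last $9.25); total interest $86.25.
Payments saved = 47 − 10 = 37.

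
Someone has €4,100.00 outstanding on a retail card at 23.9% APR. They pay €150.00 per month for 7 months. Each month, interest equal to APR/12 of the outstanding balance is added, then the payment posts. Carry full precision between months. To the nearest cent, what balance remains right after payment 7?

€3,592.06

Monthly rate r = 23.9%/12 = 1.99167% = 0.0199167.
Each month: B ← B·(1+r) − €150.00.
Month 1: interest €81.66; balance after payment €4,031.66.
Month 2: interest €80.30; balance after payment €3,961.96.
Month 3: interest €78.91; balance after payment €3,890.86.
Month 4: interest €77.49; balance after payment €3,818.36.
Month 5: interest €76.05; balance after payment €3,744.41.
Month 6: interest €74.58; balance after payment €3,668.98.
Month 7: interest €73.07; balance after payment €3,592.06.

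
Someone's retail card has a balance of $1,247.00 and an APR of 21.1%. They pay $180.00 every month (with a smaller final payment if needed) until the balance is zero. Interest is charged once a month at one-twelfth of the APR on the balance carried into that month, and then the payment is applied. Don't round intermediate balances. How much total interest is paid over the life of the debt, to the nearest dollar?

$95

Monthly rate r = 21.1%/12 = 1.75833% = 0.0175833.
Payoff takes n = ⌈−ln(1 − rB₀/P)/ln(1+r)⌉ = ⌈7.452⌉ = 8 payments; the last is $81.79.
Total paid = 7·$180.00 + $81.79 = $1,341.79.
Total interest = total paid − principal = $1,341.79 − $1,247.00 = $94.79.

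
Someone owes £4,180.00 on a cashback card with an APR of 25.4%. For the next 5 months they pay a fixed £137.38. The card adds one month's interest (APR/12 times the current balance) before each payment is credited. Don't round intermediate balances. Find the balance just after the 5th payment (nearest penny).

Monthly rate r = 25.4%/12 = 2.11667% = 0.0211667.
Each month: B ← B·(1+r) − £137.38.
Month 1: interest £88.48; balance after payment £4,131.10.
Month 2: interest £87.44; balance after payment £4,081.16.
Month 3: interest £86.38; balance after payment £4,030.16.
Month 4: interest £85.31; balance after payment £3,978.09.
Month 5: interest £84.20; balance after payment £3,924.91.

£3,924.91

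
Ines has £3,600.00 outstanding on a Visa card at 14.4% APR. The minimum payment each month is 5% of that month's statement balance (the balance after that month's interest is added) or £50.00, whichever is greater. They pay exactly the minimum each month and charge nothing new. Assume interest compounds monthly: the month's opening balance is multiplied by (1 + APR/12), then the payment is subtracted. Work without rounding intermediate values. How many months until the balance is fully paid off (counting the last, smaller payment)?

Monthly rate r = 14.4%/12 = 1.2% = 0.012.
While 5% of the post-interest balance exceeds £50.00, each month B ← (B·(1+r))·(1 − 0.05), i.e. B shrinks by the factor (1+r)·0.95 = 0.9614.
This holds for months 1–33. Entering month 34 the balance is £982.06; 5% of the post-interest balance is now below £50.00, so the flat £50.00 minimum applies from here.
From month 34 a fixed £50.00 at rate r clears £982.06 in 23 more payments. Total: 33 + 23 = 56 months.

56 months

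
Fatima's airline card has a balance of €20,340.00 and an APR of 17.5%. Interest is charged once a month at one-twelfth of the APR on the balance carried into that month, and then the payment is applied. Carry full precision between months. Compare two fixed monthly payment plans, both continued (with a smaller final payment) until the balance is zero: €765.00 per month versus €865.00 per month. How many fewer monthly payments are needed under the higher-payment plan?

Monthly rate r = 17.5%/12 = 1.45833% = 0.0145833.
At €765.00/mo: n = ⌈−ln(1 − rB₀/P)/ln(1+r)⌉ = 34 payments (last €678.58); total interest = total paid − €20,340.00 = €5,583.58.
At €865.00/mo: 30 payments (last €5.15); total interest €4,750.15.
Payments saved = 34 − 30 = 4.

4 fewer payments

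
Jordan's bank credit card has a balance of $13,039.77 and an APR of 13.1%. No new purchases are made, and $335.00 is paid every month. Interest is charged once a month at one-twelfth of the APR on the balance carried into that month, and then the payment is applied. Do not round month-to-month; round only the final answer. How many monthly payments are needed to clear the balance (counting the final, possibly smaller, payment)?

51 payments

Monthly rate r = 13.1%/12 = 1.09167% = 0.0109167.
Recurrence: B ← B·(1+r) − $335.00.
Month 1: interest $142.35; balance after payment $12,847.12.
Month 2: interest $140.25; balance after payment $12,652.37.
Closed form: n = −ln(1 − rB₀/P)/ln(1+r) = −ln(0.57507)/ln(1.01092) ≈ 50.956, so the balance reaches zero during payment 51.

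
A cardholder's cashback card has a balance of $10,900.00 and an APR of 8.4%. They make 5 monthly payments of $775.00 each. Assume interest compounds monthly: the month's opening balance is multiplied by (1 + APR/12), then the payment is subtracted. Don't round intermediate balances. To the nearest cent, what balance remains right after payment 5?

Monthly rate r = 8.4%/12 = 0.7% = 0.007.
Each month: B ← B·(1+r) − $775.00.
Month 1: interest $76.30; balance after payment $10,201.30.
Month 2: interest $71.41; balance after payment $9,497.71.
Month 3: interest $66.48; balance after payment $8,789.19.
Month 4: interest $61.52; balance after payment $8,075.72.
Month 5: interest $56.53; balance after payment $7,357.25.

$7,357.25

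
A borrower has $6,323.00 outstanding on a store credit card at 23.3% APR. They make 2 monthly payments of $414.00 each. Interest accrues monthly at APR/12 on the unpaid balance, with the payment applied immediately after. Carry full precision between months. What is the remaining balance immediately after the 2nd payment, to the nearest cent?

$5,734.89

Monthly rate r = 23.3%/12 = 1.94167% = 0.0194167.
Each month: B ← B·(1+r) − $414.00.
Month 1: interest $122.77; balance after payment $6,031.77.
Month 2: interest $117.12; balance after payment $5,734.89.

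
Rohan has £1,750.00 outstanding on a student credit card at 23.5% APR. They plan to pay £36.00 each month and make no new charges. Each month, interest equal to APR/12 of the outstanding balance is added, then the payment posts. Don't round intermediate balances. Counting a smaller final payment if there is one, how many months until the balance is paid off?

Monthly rate r = 23.5%/12 = 1.95833% = 0.0195833.
Recurrence: B ← B·(1+r) − £36.00.
Month 1: interest £34.27; balance after payment £1,748.27.
Month 2: interest £34.24; balance after payment £1,746.51.
Closed form: n = −ln(1 − rB₀/P)/ln(1+r) = −ln(0.048032)/ln(1.01958) ≈ 156.537, so the balance reaches zero during payment 157.

157 payments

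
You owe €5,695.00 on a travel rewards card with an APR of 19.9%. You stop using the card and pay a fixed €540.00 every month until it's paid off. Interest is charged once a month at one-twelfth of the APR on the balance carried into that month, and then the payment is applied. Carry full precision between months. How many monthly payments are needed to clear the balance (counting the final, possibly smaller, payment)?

Monthly rate r = 19.9%/12 = 1.65833% = 0.0165833.
Recurrence: B ← B·(1+r) − €540.00.
Month 1: interest €94.44; balance after payment €5,249.44.
Month 2: interest €87.05; balance after payment €4,796.50.
Closed form: n = −ln(1 − rB₀/P)/ln(1+r) = −ln(0.82511)/ln(1.01658) ≈ 11.688, so the balance reaches zero during payment 12.

12 payments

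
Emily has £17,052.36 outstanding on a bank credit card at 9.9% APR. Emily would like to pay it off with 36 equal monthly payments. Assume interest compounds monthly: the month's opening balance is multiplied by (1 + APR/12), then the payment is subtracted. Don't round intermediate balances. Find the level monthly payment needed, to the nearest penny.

Monthly rate r = 9.9%/12 = 0.825% = 0.00825.
Level-payment amortization: P = B₀·r / (1 − (1+r)^(−n)) = 17052.36·0.00825 / (1 − 1.00825^(−36)).
Denominator 1 − (1+r)^(−36) = 0.25605009.
P = 140.682 / 0.25605009 ≈ 549.43.

£549.43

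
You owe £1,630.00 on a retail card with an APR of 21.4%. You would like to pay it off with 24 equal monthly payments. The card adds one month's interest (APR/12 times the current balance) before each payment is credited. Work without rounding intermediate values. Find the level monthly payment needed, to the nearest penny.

£84.08

Monthly rate r = 21.4%/12 = 1.78333% = 0.0178333.
Level-payment amortization: P = B₀·r / (1 − (1+r)^(−n)) = 1630.00·0.0178333 / (1 − 1.01783^(−24)).
Denominator 1 − (1+r)^(−24) = 0.345725598.
P = 29.0683 / 0.345725598 ≈ 84.08.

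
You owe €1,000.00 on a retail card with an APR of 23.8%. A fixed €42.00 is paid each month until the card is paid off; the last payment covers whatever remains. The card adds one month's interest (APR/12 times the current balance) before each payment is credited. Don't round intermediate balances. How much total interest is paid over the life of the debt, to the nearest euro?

Monthly rate r = 23.8%/12 = 1.98333% = 0.0198333.
Payoff takes n = ⌈−ln(1 − rB₀/P)/ln(1+r)⌉ = ⌈32.541⌉ = 33 payments; the last is €22.82.
Total paid = 32·€42.00 + €22.82 = €1,366.82.
Total interest = total paid − principal = €1,366.82 − €1,000.00 = €366.82.

€367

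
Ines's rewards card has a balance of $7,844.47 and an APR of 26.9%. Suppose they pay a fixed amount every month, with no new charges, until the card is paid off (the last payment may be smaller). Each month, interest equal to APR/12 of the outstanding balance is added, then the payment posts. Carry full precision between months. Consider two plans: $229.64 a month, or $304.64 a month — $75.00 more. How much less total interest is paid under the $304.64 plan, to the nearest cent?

Monthly rate r = 26.9%/12 = 2.24167% = 0.0224167.
At $229.64/mo: n = ⌈−ln(1 − rB₀/P)/ln(1+r)⌉ = 66 payments (last $108.11); total interest = total paid − $7,844.47 = $7,190.24.
At $304.64/mo: 39 payments (last $254.65); total interest $3,986.50.
Interest saved = $7,190.24 − $3,986.50 = $3,203.74.

$3,203.74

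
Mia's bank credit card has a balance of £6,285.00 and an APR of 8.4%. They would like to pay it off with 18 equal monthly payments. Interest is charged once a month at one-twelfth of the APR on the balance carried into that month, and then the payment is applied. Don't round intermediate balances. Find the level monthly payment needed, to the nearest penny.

Monthly rate r = 8.4%/12 = 0.7% = 0.007.
Level-payment amortization: P = B₀·r / (1 − (1+r)^(−n)) = 6285.00·0.007 / (1 − 1.007^(−18)).
Denominator 1 − (1+r)^(−18) = 0.117998081.
P = 43.995 / 0.117998081 ≈ 372.85.

£372.85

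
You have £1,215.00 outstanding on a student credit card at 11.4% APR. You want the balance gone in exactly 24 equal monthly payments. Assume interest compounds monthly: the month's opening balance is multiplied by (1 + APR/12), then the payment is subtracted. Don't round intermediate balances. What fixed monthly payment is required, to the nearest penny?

£56.85

Monthly rate r = 11.4%/12 = 0.95% = 0.0095.
Level-payment amortization: P = B₀·r / (1 − (1+r)^(−n)) = 1215.00·0.0095 / (1 − 1.0095^(−24)).
Denominator 1 − (1+r)^(−24) = 0.203018498.
P = 11.5425 / 0.203018498 ≈ 56.85.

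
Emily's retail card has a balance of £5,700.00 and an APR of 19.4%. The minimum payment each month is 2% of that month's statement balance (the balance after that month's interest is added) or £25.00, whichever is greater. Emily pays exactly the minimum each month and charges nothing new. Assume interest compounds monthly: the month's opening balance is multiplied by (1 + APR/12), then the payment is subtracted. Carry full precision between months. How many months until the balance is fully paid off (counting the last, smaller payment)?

Monthly rate r = 19.4%/12 = 1.61667% = 0.0161667.
While 2% of the post-interest balance exceeds £25.00, each month B ← (B·(1+r))·(1 − 0.02), i.e. B shrinks by the factor (1+r)·0.98 = 0.99584.
This holds for months 1–369. Entering month 370 the balance is £1,225.64; 2% of the post-interest balance is now below £25.00, so the flat £25.00 minimum applies from here.
From month 370 a fixed £25.00 at rate r clears £1,225.64 in 99 more payments. Total: 369 + 99 = 468 months.

468 months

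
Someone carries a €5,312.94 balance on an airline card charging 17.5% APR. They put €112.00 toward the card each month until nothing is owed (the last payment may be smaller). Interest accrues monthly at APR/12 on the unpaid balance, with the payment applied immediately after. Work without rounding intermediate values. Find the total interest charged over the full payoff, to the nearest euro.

€3,792

Monthly rate r = 17.5%/12 = 1.45833% = 0.0145833.
Payoff takes n = ⌈−ln(1 − rB₀/P)/ln(1+r)⌉ = ⌈81.294⌉ = 82 payments; the last is €33.06.
Total paid = 81·€112.00 + €33.06 = €9,105.06.
Total interest = total paid − principal = €9,105.06 − €5,312.94 = €3,792.12.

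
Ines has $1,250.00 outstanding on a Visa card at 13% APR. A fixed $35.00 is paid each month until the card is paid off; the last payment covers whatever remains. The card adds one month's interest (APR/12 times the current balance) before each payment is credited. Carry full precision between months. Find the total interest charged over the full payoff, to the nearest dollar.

Monthly rate r = 13%/12 = 1.08333% = 0.0108333.
Payoff takes n = ⌈−ln(1 − rB₀/P)/ln(1+r)⌉ = ⌈45.404⌉ = 46 payments; the last is $14.20.
Total paid = 45·$35.00 + $14.20 = $1,589.20.
Total interest = total paid − principal = $1,589.20 − $1,250.00 = $339.20.

$339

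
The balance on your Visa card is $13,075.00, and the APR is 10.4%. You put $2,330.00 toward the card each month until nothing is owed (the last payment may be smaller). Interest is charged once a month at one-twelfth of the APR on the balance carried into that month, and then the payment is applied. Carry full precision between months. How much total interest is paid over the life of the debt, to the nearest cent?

Monthly rate r = 10.4%/12 = 0.866667% = 0.00866667.
Payoff takes n = ⌈−ln(1 − rB₀/P)/ln(1+r)⌉ = ⌈5.778⌉ = 6 payments; the last is $1,813.38.
Total paid = 5·$2,330.00 + $1,813.38 = $13,463.38.
Total interest = total paid − principal = $13,463.38 − $13,075.00 = $388.38.

$388.38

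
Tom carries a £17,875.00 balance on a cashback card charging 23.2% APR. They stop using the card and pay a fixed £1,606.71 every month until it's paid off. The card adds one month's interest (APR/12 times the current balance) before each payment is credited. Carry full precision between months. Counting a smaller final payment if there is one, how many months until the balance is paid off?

13 payments

Monthly rate r = 23.2%/12 = 1.93333% = 0.0193333.
Recurrence: B ← B·(1+r) − £1,606.71.
Month 1: interest £345.58; balance after payment £16,613.87.
Month 2: interest £321.20; balance after payment £15,328.36.
Closed form: n = −ln(1 − rB₀/P)/ln(1+r) = −ln(0.78491)/ln(1.01933) ≈ 12.647, so the balance reaches zero during payment 13.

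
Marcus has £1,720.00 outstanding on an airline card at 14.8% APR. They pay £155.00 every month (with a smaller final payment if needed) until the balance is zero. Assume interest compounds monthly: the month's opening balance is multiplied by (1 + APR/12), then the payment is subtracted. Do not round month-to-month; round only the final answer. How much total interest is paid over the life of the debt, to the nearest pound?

£141

Monthly rate r = 14.8%/12 = 1.23333% = 0.0123333.
Payoff takes n = ⌈−ln(1 − rB₀/P)/ln(1+r)⌉ = ⌈12.007⌉ = 13 payments; the last is £1.07.
Total paid = 12·£155.00 + £1.07 = £1,861.07.
Total interest = total paid − principal = £1,861.07 − £1,720.00 = £141.07.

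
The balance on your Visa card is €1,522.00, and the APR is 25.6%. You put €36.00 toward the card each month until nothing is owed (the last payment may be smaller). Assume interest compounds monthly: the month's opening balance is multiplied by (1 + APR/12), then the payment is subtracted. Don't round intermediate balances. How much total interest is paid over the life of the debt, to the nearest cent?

€2,438.08

Monthly rate r = 25.6%/12 = 2.13333% = 0.0213333.
Payoff takes n = ⌈−ln(1 − rB₀/P)/ln(1+r)⌉ = ⌈110.002⌉ = 111 payments; the last is €0.08.
Total paid = 110·€36.00 + €0.08 = €3,960.08.
Total interest = total paid − principal = €3,960.08 − €1,522.00 = €2,438.08.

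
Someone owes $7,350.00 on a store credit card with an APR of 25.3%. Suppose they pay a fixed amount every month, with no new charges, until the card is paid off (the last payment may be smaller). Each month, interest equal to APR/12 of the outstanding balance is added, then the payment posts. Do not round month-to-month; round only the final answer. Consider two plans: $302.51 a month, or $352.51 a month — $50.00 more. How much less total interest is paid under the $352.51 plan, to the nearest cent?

$625.70

Monthly rate r = 25.3%/12 = 2.10833% = 0.0210833.
At $302.51/mo: n = ⌈−ln(1 − rB₀/P)/ln(1+r)⌉ = 35 payments (last $125.21); total interest = total paid − $7,350.00 = $3,060.55.
At $352.51/mo: 28 payments (last $267.08); total interest $2,434.85.
Interest saved = $3,060.55 − $2,434.85 = $625.70.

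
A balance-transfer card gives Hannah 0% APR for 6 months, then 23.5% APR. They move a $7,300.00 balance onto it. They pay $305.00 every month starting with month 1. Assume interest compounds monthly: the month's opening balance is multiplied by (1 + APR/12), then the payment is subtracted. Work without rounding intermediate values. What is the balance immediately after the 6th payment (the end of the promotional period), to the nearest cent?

$5,470.00

Promo months 1–6 at r₀ = 0%/12 = 0; months 7+ at r₁ = 23.5%/12 = 0.0195833.
After month 6 (no interest yet): B = $7,300.00 − 6·$305.00 = $5,470.00.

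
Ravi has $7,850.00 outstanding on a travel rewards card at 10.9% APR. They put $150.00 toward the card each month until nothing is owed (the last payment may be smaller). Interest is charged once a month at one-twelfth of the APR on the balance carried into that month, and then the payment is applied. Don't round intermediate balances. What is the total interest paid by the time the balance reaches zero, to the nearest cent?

Monthly rate r = 10.9%/12 = 0.908333% = 0.00908333.
Payoff takes n = ⌈−ln(1 − rB₀/P)/ln(1+r)⌉ = ⌈71.336⌉ = 72 payments; the last is $50.58.
Total paid = 71·$150.00 + $50.58 = $10,700.58.
Total interest = total paid − principal = $10,700.58 − $7,850.00 = $2,850.58.

$2,850.58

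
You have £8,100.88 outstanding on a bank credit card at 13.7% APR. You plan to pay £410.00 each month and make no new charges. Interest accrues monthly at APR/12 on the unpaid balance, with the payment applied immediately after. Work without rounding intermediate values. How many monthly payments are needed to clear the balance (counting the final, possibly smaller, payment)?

23 payments

Monthly rate r = 13.7%/12 = 1.14167% = 0.0114167.
Recurrence: B ← B·(1+r) − £410.00.
Month 1: interest £92.49; balance after payment £7,783.37.
Month 2: interest £88.86; balance after payment £7,462.23.
Closed form: n = −ln(1 − rB₀/P)/ln(1+r) = −ln(0.77443)/ln(1.01142) ≈ 22.519, so the balance reaches zero during payment 23.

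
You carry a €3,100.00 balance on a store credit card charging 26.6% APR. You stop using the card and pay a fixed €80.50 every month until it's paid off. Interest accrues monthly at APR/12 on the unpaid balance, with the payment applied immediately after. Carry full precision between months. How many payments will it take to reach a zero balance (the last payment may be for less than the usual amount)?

88 payments

Monthly rate r = 26.6%/12 = 2.21667% = 0.0221667.
Recurrence: B ← B·(1+r) − €80.50.
Month 1: interest €68.72; balance after payment €3,088.22.
Month 2: interest €68.46; balance after payment €3,076.17.
Closed form: n = −ln(1 − rB₀/P)/ln(1+r) = −ln(0.14638)/ln(1.02217) ≈ 87.645, so the balance reaches zero during payment 88.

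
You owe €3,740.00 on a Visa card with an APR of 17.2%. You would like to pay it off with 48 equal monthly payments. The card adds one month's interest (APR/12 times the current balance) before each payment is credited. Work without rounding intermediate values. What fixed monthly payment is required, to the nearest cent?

Monthly rate r = 17.2%/12 = 1.43333% = 0.0143333.
Level-payment amortization: P = B₀·r / (1 − (1+r)^(−n)) = 3740.00·0.0143333 / (1 − 1.01433^(−48)).
Denominator 1 − (1+r)^(−48) = 0.494959143.
P = 53.6067 / 0.494959143 ≈ 108.31.

€108.31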